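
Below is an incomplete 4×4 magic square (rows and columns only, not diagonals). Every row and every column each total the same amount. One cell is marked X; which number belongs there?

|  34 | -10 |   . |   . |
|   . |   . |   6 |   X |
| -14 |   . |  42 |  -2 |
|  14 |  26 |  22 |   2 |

Row 4 is complete and sums to 64; that is the magic constant.
Using row 3: -14 + 42 + (-2) + ? → (3,2) = 64 − 26 = 38.
Column 1 needs 64; the known cells sum to 34, so (2,1) = 30.
The remaining cell in column 2 is (2,2) = 64 − 54 = 10.
Column 3 needs 64; the known cells sum to 70, so (1,3) = -6.
Row 1: 34 + (-10) + (-6) + ? = 64, so (1,4) = 46.
Row 2 needs 64; the known cells sum to 46, so (2,4) = 18.

18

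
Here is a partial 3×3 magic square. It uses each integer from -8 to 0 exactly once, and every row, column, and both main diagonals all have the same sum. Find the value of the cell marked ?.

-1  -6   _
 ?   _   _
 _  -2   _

The entries are -8 through 0, which sum to -36, so each line sums to -36/3 = -12.
Using row 1: -1 + (-6) + ? → (1,3) = -12 − (-7) = -5.
From column 2, -12 − (-6 + (-2)) gives (2,2) = -4.
Using main diagonal: -1 + (-4) + ? → (3,3) = -12 − (-5) = -7.
Anti-diagonal needs -12; the known cells sum to -9, so (3,1) = -3.
Using column 1: -1 + (-3) + ? → (2,1) = -12 − (-4) = -8.

-8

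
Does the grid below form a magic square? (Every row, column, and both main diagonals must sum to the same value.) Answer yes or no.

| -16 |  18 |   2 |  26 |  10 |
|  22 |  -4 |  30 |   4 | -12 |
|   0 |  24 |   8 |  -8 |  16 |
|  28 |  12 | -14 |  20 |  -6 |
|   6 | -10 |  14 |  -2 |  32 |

Row 1: -16 + 18 + 2 + 26 + 10 = 40.
Row 2: 22 + (-4) + 30 + 4 + (-12) = 40.
Row 3: 0 + 24 + 8 + (-8) + 16 = 40.
Row 4: 28 + 12 + (-14) + 20 + (-6) = 40.
Row 5: 6 + (-10) + 14 + (-2) + 32 = 40.
Column 1: -16 + 22 + 0 + 28 + 6 = 40.
Column 2: 18 + (-4) + 24 + 12 + (-10) = 40.
Column 3: 2 + 30 + 8 + (-14) + 14 = 40.
Column 4: 26 + 4 + (-8) + 20 + (-2) = 40.
Column 5: 10 + (-12) + 16 + (-6) + 32 = 40.
Main diagonal: -16 + (-4) + 8 + 20 + 32 = 40.
Anti-diagonal: 10 + 4 + 8 + 12 + 6 = 40.
All lines sum to 40.

Yes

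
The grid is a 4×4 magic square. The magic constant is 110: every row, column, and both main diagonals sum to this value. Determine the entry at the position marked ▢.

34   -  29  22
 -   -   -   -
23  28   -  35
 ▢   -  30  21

From row 1, 110 − (34 + 29 + 22) gives (1,2) = 25.
Row 3 needs 110; the known cells sum to 86, so (3,3) = 24.
Using column 3: 29 + 24 + 30 + ? → (2,3) = 110 − 83 = 27.
The remaining cell in column 4 is (2,4) = 110 − 78 = 32.
Main diagonal needs 110; the known cells sum to 79, so (2,2) = 31.
The remaining cell in anti-diagonal is (4,1) = 110 − 77 = 33.

33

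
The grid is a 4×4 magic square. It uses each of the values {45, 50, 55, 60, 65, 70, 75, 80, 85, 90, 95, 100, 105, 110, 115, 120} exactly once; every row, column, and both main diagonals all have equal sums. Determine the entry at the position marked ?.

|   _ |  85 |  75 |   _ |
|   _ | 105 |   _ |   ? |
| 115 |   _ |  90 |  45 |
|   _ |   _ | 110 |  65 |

The 16 entries sum to 1320, so each line sums to 1320/4 = 330.
Row 3 needs 330; the known cells sum to 250, so (3,2) = 80.
From column 2, 330 − (85 + 105 + 80) gives (4,2) = 60.
Column 3: 75 + 90 + 110 + ? = 330, so (2,3) = 55.
Main diagonal: 105 + 90 + 65 + ? = 330, so (1,1) = 70.
Row 1: 70 + 85 + 75 + ? = 330, so (1,4) = 100.
Row 4: 60 + 110 + 65 + ? = 330, so (4,1) = 95.
Using column 1: 70 + 115 + 95 + ? → (2,1) = 330 − 280 = 50.
Using column 4: 100 + 45 + 65 + ? → (2,4) = 330 − 210 = 120.

120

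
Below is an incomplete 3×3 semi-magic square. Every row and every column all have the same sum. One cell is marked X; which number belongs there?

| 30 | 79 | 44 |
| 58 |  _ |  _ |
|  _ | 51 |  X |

37

Row 1 is complete and sums to 153; that is the magic constant.
From column 1, 153 − (30 + 58) gives (3,1) = 65.
From column 2, 153 − (79 + 51) gives (2,2) = 23.
Row 2 needs 153; the known cells sum to 81, so (2,3) = 72.
Row 3 needs 153; the known cells sum to 116, so (3,3) = 37.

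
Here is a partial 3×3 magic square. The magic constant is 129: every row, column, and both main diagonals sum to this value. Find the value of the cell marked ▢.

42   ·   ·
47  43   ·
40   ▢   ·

Row 2 needs 129; the known cells sum to 90, so (2,3) = 39.
Main diagonal: 42 + 43 + ? = 129, so (3,3) = 44.
From anti-diagonal, 129 − (43 + 40) gives (1,3) = 46.
Row 1 needs 129; the known cells sum to 88, so (1,2) = 41.
The remaining cell in row 3 is (3,2) = 129 − 84 = 45.

45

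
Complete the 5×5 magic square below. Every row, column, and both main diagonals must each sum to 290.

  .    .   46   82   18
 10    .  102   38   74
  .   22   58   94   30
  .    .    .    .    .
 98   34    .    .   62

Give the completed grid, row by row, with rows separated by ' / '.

Row 2 must total 290; the given cells sum to 224, so (2,2) = 66.
Row 3 needs 290; the known cells sum to 204, so (3,1) = 86.
Using column 5: 18 + 74 + 30 + 62 + ? → (4,5) = 290 − 184 = 106.
Anti-diagonal must total 290; the given cells sum to 212, so (4,2) = 78.
Column 2 needs 290; the known cells sum to 200, so (1,2) = 90.
Row 1: 90 + 46 + 82 + 18 + ? = 290, so (1,1) = 54.
The remaining cell in column 1 is (4,1) = 290 − 248 = 42.
Using main diagonal: 54 + 66 + 58 + 62 + ? → (4,4) = 290 − 240 = 50.
Row 4 needs 290; the known cells sum to 276, so (4,3) = 14.
From column 3, 290 − (46 + 102 + 58 + 14) gives (5,3) = 70.
Column 4 needs 290; the known cells sum to 264, so (5,4) = 26.

54 90 46 82 18 / 10 66 102 38 74 / 86 22 58 94 30 / 42 78 14 50 106 / 98 34 70 26 62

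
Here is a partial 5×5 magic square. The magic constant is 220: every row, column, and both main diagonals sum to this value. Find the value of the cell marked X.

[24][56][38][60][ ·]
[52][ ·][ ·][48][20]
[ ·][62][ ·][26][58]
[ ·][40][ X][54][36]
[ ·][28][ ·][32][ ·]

22

Row 1 must total 220; the given cells sum to 178, so (1,5) = 42.
Column 2 needs 220; the known cells sum to 186, so (2,2) = 34.
Column 5 must total 220; the given cells sum to 156, so (5,5) = 64.
From main diagonal, 220 − (24 + 34 + 54 + 64) gives (3,3) = 44.
Anti-diagonal must total 220; the given cells sum to 174, so (5,1) = 46.
Row 2: 52 + 34 + 48 + 20 + ? = 220, so (2,3) = 66.
The remaining cell in row 3 is (3,1) = 220 − 190 = 30.
Using row 5: 46 + 28 + 32 + 64 + ? → (5,3) = 220 − 170 = 50.
From column 1, 220 − (24 + 52 + 30 + 46) gives (4,1) = 68.
Column 3 needs 220; the known cells sum to 198, so (4,3) = 22.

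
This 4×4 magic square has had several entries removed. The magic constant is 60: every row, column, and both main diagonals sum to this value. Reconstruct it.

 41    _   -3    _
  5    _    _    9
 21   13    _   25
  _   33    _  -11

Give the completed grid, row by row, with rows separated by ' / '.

Row 3 must total 60; the given cells sum to 59, so (3,3) = 1.
Column 1 must total 60; the given cells sum to 67, so (4,1) = -7.
The remaining cell in column 4 is (1,4) = 60 − 23 = 37.
The remaining cell in main diagonal is (2,2) = 60 − 31 = 29.
Anti-diagonal needs 60; the known cells sum to 43, so (2,3) = 17.
Row 1: 41 + (-3) + 37 + ? = 60, so (1,2) = -15.
Row 4 must total 60; the given cells sum to 15, so (4,3) = 45.

41 -15 -3 37 / 5 29 17 9 / 21 13 1 25 / -7 33 45 -11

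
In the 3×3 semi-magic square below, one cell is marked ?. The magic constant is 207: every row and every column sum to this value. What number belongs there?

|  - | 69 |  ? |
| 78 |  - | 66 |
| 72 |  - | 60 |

Row 2 must total 207; the given cells sum to 144, so (2,2) = 63.
The remaining cell in row 3 is (3,2) = 207 − 132 = 75.
Column 1: 78 + 72 + ? = 207, so (1,1) = 57.
Using column 3: 66 + 60 + ? → (1,3) = 207 − 126 = 81.

81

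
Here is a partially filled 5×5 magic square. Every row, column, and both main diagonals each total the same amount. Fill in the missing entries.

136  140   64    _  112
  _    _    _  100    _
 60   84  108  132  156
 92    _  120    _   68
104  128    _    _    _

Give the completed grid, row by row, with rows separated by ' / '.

Row 3 is already complete: 60 + 84 + 108 + 132 + 156 = 540, so that is the magic constant.
Row 1 needs 540; the known cells sum to 452, so (1,4) = 88.
From column 1, 540 − (136 + 60 + 92 + 104) gives (2,1) = 148.
The remaining cell in anti-diagonal is (4,2) = 540 − 424 = 116.
The remaining cell in row 4 is (4,4) = 540 − 396 = 144.
Using column 2: 140 + 84 + 116 + 128 + ? → (2,2) = 540 − 468 = 72.
Column 4: 88 + 100 + 132 + 144 + ? = 540, so (5,4) = 76.
Main diagonal must total 540; the given cells sum to 460, so (5,5) = 80.
From row 5, 540 − (104 + 128 + 76 + 80) gives (5,3) = 152.
Column 3: 64 + 108 + 120 + 152 + ? = 540, so (2,3) = 96.
Column 5 must total 540; the given cells sum to 416, so (2,5) = 124.

136 140 64 88 112 / 148 72 96 100 124 / 60 84 108 132 156 / 92 116 120 144 68 / 104 128 152 76 80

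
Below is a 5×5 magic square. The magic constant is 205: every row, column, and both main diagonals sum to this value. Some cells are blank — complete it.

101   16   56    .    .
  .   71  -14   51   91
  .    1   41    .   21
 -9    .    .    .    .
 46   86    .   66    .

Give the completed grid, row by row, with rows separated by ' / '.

101 16 56 -4 36 / 6 71 -14 51 91 / 61 1 41 81 21 / -9 31 96 11 76 / 46 86 26 66 -19

Row 2 must total 205; the given cells sum to 199, so (2,1) = 6.
Column 1 needs 205; the known cells sum to 144, so (3,1) = 61.
Column 2 must total 205; the given cells sum to 174, so (4,2) = 31.
From anti-diagonal, 205 − (51 + 41 + 31 + 46) gives (1,5) = 36.
From row 1, 205 − (101 + 16 + 56 + 36) gives (1,4) = -4.
Row 3 must total 205; the given cells sum to 124, so (3,4) = 81.
The remaining cell in column 4 is (4,4) = 205 − 194 = 11.
Main diagonal needs 205; the known cells sum to 224, so (5,5) = -19.
From row 5, 205 − (46 + 86 + 66 + (-19)) gives (5,3) = 26.
Column 3 must total 205; the given cells sum to 109, so (4,3) = 96.
Using column 5: 36 + 91 + 21 + (-19) + ? → (4,5) = 205 − 129 = 76.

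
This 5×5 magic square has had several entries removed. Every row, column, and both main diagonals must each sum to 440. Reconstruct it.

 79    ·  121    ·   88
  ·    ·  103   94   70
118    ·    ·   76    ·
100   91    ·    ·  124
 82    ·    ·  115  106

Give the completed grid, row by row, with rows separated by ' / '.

79 55 121 97 88 / 61 112 103 94 70 / 118 109 85 76 52 / 100 91 67 58 124 / 82 73 64 115 106

Column 1 needs 440; the known cells sum to 379, so (2,1) = 61.
Column 5 needs 440; the known cells sum to 388, so (3,5) = 52.
Anti-diagonal: 88 + 94 + 91 + 82 + ? = 440, so (3,3) = 85.
Row 2 must total 440; the given cells sum to 328, so (2,2) = 112.
Row 3 must total 440; the given cells sum to 331, so (3,2) = 109.
Main diagonal needs 440; the known cells sum to 382, so (4,4) = 58.
Row 4: 100 + 91 + 58 + 124 + ? = 440, so (4,3) = 67.
Using column 3: 121 + 103 + 85 + 67 + ? → (5,3) = 440 − 376 = 64.
Column 4 must total 440; the given cells sum to 343, so (1,4) = 97.
The remaining cell in row 1 is (1,2) = 440 − 385 = 55.
Row 5 must total 440; the given cells sum to 367, so (5,2) = 73.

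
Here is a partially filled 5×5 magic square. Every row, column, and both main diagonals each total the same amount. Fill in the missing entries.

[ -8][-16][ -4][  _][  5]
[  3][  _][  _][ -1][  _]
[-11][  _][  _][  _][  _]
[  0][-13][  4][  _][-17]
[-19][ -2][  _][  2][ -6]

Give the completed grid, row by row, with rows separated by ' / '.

Column 1 is already complete: -8 + 3 + -11 + 0 + -19 = -35, so that is the magic constant.
Row 1 must total -35; the given cells sum to -23, so (1,4) = -12.
Using row 4: 0 + (-13) + 4 + (-17) + ? → (4,4) = -35 − (-26) = -9.
Using row 5: -19 + (-2) + 2 + (-6) + ? → (5,3) = -35 − (-25) = -10.
The remaining cell in column 4 is (3,4) = -35 − (-20) = -15.
Anti-diagonal needs -35; the known cells sum to -28, so (3,3) = -7.
From column 3, -35 − (-4 + (-7) + 4 + (-10)) gives (2,3) = -18.
Main diagonal: -8 + (-7) + (-9) + (-6) + ? = -35, so (2,2) = -5.
From row 2, -35 − (3 + (-5) + (-18) + (-1)) gives (2,5) = -14.
Using column 2: -16 + (-5) + (-13) + (-2) + ? → (3,2) = -35 − (-36) = 1.
Column 5 must total -35; the given cells sum to -32, so (3,5) = -3.

-8 -16 -4 -12 5 / 3 -5 -18 -1 -14 / -11 1 -7 -15 -3 / 0 -13 4 -9 -17 / -19 -2 -10 2 -6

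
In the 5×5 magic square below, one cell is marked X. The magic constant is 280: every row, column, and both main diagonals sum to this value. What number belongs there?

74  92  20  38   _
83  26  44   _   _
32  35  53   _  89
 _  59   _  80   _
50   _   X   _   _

The remaining cell in row 1 is (1,5) = 280 − 224 = 56.
Row 3: 32 + 35 + 53 + 89 + ? = 280, so (3,4) = 71.
Column 1 must total 280; the given cells sum to 239, so (4,1) = 41.
Column 2 needs 280; the known cells sum to 212, so (5,2) = 68.
The remaining cell in main diagonal is (5,5) = 280 − 233 = 47.
Anti-diagonal: 56 + 53 + 59 + 50 + ? = 280, so (2,4) = 62.
The remaining cell in row 2 is (2,5) = 280 − 215 = 65.
Using column 4: 38 + 62 + 71 + 80 + ? → (5,4) = 280 − 251 = 29.
Column 5: 56 + 65 + 89 + 47 + ? = 280, so (4,5) = 23.
Row 4: 41 + 59 + 80 + 23 + ? = 280, so (4,3) = 77.
Row 5 needs 280; the known cells sum to 194, so (5,3) = 86.

86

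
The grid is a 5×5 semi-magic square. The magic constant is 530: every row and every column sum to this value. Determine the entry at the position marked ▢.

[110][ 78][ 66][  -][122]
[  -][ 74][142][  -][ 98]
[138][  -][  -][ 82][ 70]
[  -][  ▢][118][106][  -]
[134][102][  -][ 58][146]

150

From row 1, 530 − (110 + 78 + 66 + 122) gives (1,4) = 154.
Using row 5: 134 + 102 + 58 + 146 + ? → (5,3) = 530 − 440 = 90.
From column 3, 530 − (66 + 142 + 118 + 90) gives (3,3) = 114.
Column 4 needs 530; the known cells sum to 400, so (2,4) = 130.
Column 5 needs 530; the known cells sum to 436, so (4,5) = 94.
Row 2: 74 + 142 + 130 + 98 + ? = 530, so (2,1) = 86.
Row 3 needs 530; the known cells sum to 404, so (3,2) = 126.
Column 1 must total 530; the given cells sum to 468, so (4,1) = 62.
Column 2 must total 530; the given cells sum to 380, so (4,2) = 150.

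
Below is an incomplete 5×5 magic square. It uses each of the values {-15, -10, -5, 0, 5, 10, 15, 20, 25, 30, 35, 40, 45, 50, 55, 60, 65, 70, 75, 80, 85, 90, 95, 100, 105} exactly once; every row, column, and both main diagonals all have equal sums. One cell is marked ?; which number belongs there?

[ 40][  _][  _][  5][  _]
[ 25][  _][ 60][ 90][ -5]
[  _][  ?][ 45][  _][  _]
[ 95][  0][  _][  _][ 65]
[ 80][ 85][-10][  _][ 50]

15

The 25 entries sum to 1125, so each line sums to 1125/5 = 225.
The remaining cell in row 2 is (2,2) = 225 − 170 = 55.
Row 5 needs 225; the known cells sum to 205, so (5,4) = 20.
Using column 1: 40 + 25 + 95 + 80 + ? → (3,1) = 225 − 240 = -15.
Using main diagonal: 40 + 55 + 45 + 50 + ? → (4,4) = 225 − 190 = 35.
The remaining cell in anti-diagonal is (1,5) = 225 − 215 = 10.
Using row 4: 95 + 0 + 35 + 65 + ? → (4,3) = 225 − 195 = 30.
The remaining cell in column 3 is (1,3) = 225 − 125 = 100.
Column 4 needs 225; the known cells sum to 150, so (3,4) = 75.
The remaining cell in column 5 is (3,5) = 225 − 120 = 105.
Row 1 needs 225; the known cells sum to 155, so (1,2) = 70.
From row 3, 225 − (-15 + 45 + 75 + 105) gives (3,2) = 15.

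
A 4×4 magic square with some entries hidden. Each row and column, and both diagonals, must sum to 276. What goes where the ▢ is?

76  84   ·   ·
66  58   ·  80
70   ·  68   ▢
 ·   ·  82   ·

60

Row 2: 66 + 58 + 80 + ? = 276, so (2,3) = 72.
The remaining cell in column 1 is (4,1) = 276 − 212 = 64.
The remaining cell in column 3 is (1,3) = 276 − 222 = 54.
The remaining cell in main diagonal is (4,4) = 276 − 202 = 74.
Row 1 needs 276; the known cells sum to 214, so (1,4) = 62.
Row 4 must total 276; the given cells sum to 220, so (4,2) = 56.
Using column 2: 84 + 58 + 56 + ? → (3,2) = 276 − 198 = 78.
Column 4: 62 + 80 + 74 + ? = 276, so (3,4) = 60.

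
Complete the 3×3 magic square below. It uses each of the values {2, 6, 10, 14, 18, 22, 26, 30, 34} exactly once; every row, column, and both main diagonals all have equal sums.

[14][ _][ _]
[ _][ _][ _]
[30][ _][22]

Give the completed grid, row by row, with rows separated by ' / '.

14 34 6 / 10 18 26 / 30 2 22

The 9 entries sum to 162, so each line sums to 162/3 = 54.
From row 3, 54 − (30 + 22) gives (3,2) = 2.
From column 1, 54 − (14 + 30) gives (2,1) = 10.
Main diagonal must total 54; the given cells sum to 36, so (2,2) = 18.
Using anti-diagonal: 18 + 30 + ? → (1,3) = 54 − 48 = 6.
The remaining cell in row 1 is (1,2) = 54 − 20 = 34.
From row 2, 54 − (10 + 18) gives (2,3) = 26.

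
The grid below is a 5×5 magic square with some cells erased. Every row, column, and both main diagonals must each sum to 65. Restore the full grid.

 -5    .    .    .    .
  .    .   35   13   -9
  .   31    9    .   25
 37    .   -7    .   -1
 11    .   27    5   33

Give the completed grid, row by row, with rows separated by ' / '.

-5 23 1 29 17 / 19 7 35 13 -9 / 3 31 9 -3 25 / 37 15 -7 21 -1 / 11 -11 27 5 33

Using row 5: 11 + 27 + 5 + 33 + ? → (5,2) = 65 − 76 = -11.
Column 3: 35 + 9 + (-7) + 27 + ? = 65, so (1,3) = 1.
Column 5 must total 65; the given cells sum to 48, so (1,5) = 17.
Anti-diagonal needs 65; the known cells sum to 50, so (4,2) = 15.
Row 4: 37 + 15 + (-7) + (-1) + ? = 65, so (4,4) = 21.
The remaining cell in main diagonal is (2,2) = 65 − 58 = 7.
From row 2, 65 − (7 + 35 + 13 + (-9)) gives (2,1) = 19.
From column 1, 65 − (-5 + 19 + 37 + 11) gives (3,1) = 3.
Using column 2: 7 + 31 + 15 + (-11) + ? → (1,2) = 65 − 42 = 23.
Row 1 needs 65; the known cells sum to 36, so (1,4) = 29.
From row 3, 65 − (3 + 31 + 9 + 25) gives (3,4) = -3.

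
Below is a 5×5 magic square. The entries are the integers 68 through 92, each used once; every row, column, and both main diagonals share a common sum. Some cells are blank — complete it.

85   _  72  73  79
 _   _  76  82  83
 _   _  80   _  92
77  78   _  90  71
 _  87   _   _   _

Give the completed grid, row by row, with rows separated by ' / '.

The entries are 68 through 92, which sum to 2000, so each line sums to 2000/5 = 400.
From row 1, 400 − (85 + 72 + 73 + 79) gives (1,2) = 91.
Row 4 must total 400; the given cells sum to 316, so (4,3) = 84.
Using column 3: 72 + 76 + 80 + 84 + ? → (5,3) = 400 − 312 = 88.
The remaining cell in column 5 is (5,5) = 400 − 325 = 75.
Using main diagonal: 85 + 80 + 90 + 75 + ? → (2,2) = 400 − 330 = 70.
Anti-diagonal needs 400; the known cells sum to 319, so (5,1) = 81.
Row 2 must total 400; the given cells sum to 311, so (2,1) = 89.
Row 5 must total 400; the given cells sum to 331, so (5,4) = 69.
Using column 1: 85 + 89 + 77 + 81 + ? → (3,1) = 400 − 332 = 68.
Using column 2: 91 + 70 + 78 + 87 + ? → (3,2) = 400 − 326 = 74.
Column 4 must total 400; the given cells sum to 314, so (3,4) = 86.

85 91 72 73 79 / 89 70 76 82 83 / 68 74 80 86 92 / 77 78 84 90 71 / 81 87 88 69 75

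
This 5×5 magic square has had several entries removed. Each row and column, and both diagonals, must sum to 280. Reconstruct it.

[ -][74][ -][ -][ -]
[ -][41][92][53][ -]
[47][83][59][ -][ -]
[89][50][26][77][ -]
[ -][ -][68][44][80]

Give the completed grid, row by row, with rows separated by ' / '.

23 74 35 86 62 / 65 41 92 53 29 / 47 83 59 20 71 / 89 50 26 77 38 / 56 32 68 44 80

Row 4 needs 280; the known cells sum to 242, so (4,5) = 38.
Column 2 must total 280; the given cells sum to 248, so (5,2) = 32.
Column 3 needs 280; the known cells sum to 245, so (1,3) = 35.
Main diagonal needs 280; the known cells sum to 257, so (1,1) = 23.
Row 5: 32 + 68 + 44 + 80 + ? = 280, so (5,1) = 56.
Column 1 needs 280; the known cells sum to 215, so (2,1) = 65.
The remaining cell in anti-diagonal is (1,5) = 280 − 218 = 62.
Using row 1: 23 + 74 + 35 + 62 + ? → (1,4) = 280 − 194 = 86.
Row 2: 65 + 41 + 92 + 53 + ? = 280, so (2,5) = 29.
From column 4, 280 − (86 + 53 + 77 + 44) gives (3,4) = 20.
Column 5 must total 280; the given cells sum to 209, so (3,5) = 71.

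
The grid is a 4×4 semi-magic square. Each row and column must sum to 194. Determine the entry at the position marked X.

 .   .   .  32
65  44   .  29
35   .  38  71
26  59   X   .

47

Row 2 must total 194; the given cells sum to 138, so (2,3) = 56.
Row 3: 35 + 38 + 71 + ? = 194, so (3,2) = 50.
From column 1, 194 − (65 + 35 + 26) gives (1,1) = 68.
Column 2: 44 + 50 + 59 + ? = 194, so (1,2) = 41.
Column 4 must total 194; the given cells sum to 132, so (4,4) = 62.
Row 1 must total 194; the given cells sum to 141, so (1,3) = 53.
Row 4 must total 194; the given cells sum to 147, so (4,3) = 47.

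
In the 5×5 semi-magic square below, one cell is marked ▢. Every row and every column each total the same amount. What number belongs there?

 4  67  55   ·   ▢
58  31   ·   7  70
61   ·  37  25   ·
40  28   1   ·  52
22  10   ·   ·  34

16

Column 1 is complete and sums to 185; that is the magic constant.
The remaining cell in row 2 is (2,3) = 185 − 166 = 19.
Row 4: 40 + 28 + 1 + 52 + ? = 185, so (4,4) = 64.
Column 2: 67 + 31 + 28 + 10 + ? = 185, so (3,2) = 49.
Column 3 needs 185; the known cells sum to 112, so (5,3) = 73.
The remaining cell in row 3 is (3,5) = 185 − 172 = 13.
Row 5: 22 + 10 + 73 + 34 + ? = 185, so (5,4) = 46.
From column 4, 185 − (7 + 25 + 64 + 46) gives (1,4) = 43.
Column 5: 70 + 13 + 52 + 34 + ? = 185, so (1,5) = 16.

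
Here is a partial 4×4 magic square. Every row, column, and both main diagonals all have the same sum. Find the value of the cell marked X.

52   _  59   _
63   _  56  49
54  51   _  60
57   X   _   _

64

Column 1 is complete and sums to 226; that is the magic constant.
Row 2: 63 + 56 + 49 + ? = 226, so (2,2) = 58.
Row 3 must total 226; the given cells sum to 165, so (3,3) = 61.
Column 3 needs 226; the known cells sum to 176, so (4,3) = 50.
Using main diagonal: 52 + 58 + 61 + ? → (4,4) = 226 − 171 = 55.
Anti-diagonal needs 226; the known cells sum to 164, so (1,4) = 62.
From row 1, 226 − (52 + 59 + 62) gives (1,2) = 53.
From row 4, 226 − (57 + 50 + 55) gives (4,2) = 64.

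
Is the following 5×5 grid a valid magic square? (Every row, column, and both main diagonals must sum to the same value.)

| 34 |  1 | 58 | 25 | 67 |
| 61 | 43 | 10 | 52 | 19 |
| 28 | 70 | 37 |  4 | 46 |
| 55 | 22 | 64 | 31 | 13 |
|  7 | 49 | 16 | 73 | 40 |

Row 1: 34 + 1 + 58 + 25 + 67 = 185.
Row 2: 61 + 43 + 10 + 52 + 19 = 185.
Row 3: 28 + 70 + 37 + 4 + 46 = 185.
Row 4: 55 + 22 + 64 + 31 + 13 = 185.
Row 5: 7 + 49 + 16 + 73 + 40 = 185.
Column 1: 34 + 61 + 28 + 55 + 7 = 185.
Column 2: 1 + 43 + 70 + 22 + 49 = 185.
Column 3: 58 + 10 + 37 + 64 + 16 = 185.
Column 4: 25 + 52 + 4 + 31 + 73 = 185.
Column 5: 67 + 19 + 46 + 13 + 40 = 185.
Main diagonal: 34 + 43 + 37 + 31 + 40 = 185.
Anti-diagonal: 67 + 52 + 37 + 22 + 7 = 185.
All lines sum to 185.

Yes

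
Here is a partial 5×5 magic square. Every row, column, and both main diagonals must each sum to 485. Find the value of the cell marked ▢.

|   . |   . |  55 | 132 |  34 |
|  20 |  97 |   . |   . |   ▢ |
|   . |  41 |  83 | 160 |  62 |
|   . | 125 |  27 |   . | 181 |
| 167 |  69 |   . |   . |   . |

118

Row 3 needs 485; the known cells sum to 346, so (3,1) = 139.
Using column 2: 97 + 41 + 125 + 69 + ? → (1,2) = 485 − 332 = 153.
Anti-diagonal must total 485; the given cells sum to 409, so (2,4) = 76.
Row 1 needs 485; the known cells sum to 374, so (1,1) = 111.
Column 1 must total 485; the given cells sum to 437, so (4,1) = 48.
The remaining cell in row 4 is (4,4) = 485 − 381 = 104.
Column 4: 132 + 76 + 160 + 104 + ? = 485, so (5,4) = 13.
Main diagonal needs 485; the known cells sum to 395, so (5,5) = 90.
Row 5: 167 + 69 + 13 + 90 + ? = 485, so (5,3) = 146.
Column 3: 55 + 83 + 27 + 146 + ? = 485, so (2,3) = 174.
The remaining cell in column 5 is (2,5) = 485 − 367 = 118.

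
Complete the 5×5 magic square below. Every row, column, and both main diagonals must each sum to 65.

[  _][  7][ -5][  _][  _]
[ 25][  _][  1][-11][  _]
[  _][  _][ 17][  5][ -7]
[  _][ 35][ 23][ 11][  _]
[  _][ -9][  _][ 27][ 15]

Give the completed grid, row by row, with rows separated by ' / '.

9 7 -5 33 21 / 25 13 1 -11 37 / 31 19 17 5 -7 / -3 35 23 11 -1 / 3 -9 29 27 15

The remaining cell in column 3 is (5,3) = 65 − 36 = 29.
Column 4: -11 + 5 + 11 + 27 + ? = 65, so (1,4) = 33.
From row 5, 65 − (-9 + 29 + 27 + 15) gives (5,1) = 3.
From anti-diagonal, 65 − (-11 + 17 + 35 + 3) gives (1,5) = 21.
Row 1: 7 + (-5) + 33 + 21 + ? = 65, so (1,1) = 9.
Main diagonal: 9 + 17 + 11 + 15 + ? = 65, so (2,2) = 13.
The remaining cell in row 2 is (2,5) = 65 − 28 = 37.
Using column 2: 7 + 13 + 35 + (-9) + ? → (3,2) = 65 − 46 = 19.
From column 5, 65 − (21 + 37 + (-7) + 15) gives (4,5) = -1.
Using row 3: 19 + 17 + 5 + (-7) + ? → (3,1) = 65 − 34 = 31.
Row 4 needs 65; the known cells sum to 68, so (4,1) = -3.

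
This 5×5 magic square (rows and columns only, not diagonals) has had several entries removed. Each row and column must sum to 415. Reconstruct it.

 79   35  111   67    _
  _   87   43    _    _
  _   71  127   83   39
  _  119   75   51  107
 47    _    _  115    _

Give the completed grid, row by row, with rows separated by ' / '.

79 35 111 67 123 / 131 87 43 99 55 / 95 71 127 83 39 / 63 119 75 51 107 / 47 103 59 115 91

The remaining cell in row 1 is (1,5) = 415 − 292 = 123.
Row 3: 71 + 127 + 83 + 39 + ? = 415, so (3,1) = 95.
The remaining cell in row 4 is (4,1) = 415 − 352 = 63.
Column 1: 79 + 95 + 63 + 47 + ? = 415, so (2,1) = 131.
Column 2 needs 415; the known cells sum to 312, so (5,2) = 103.
Using column 3: 111 + 43 + 127 + 75 + ? → (5,3) = 415 − 356 = 59.
Column 4 must total 415; the given cells sum to 316, so (2,4) = 99.
Row 2 needs 415; the known cells sum to 360, so (2,5) = 55.
Using row 5: 47 + 103 + 59 + 115 + ? → (5,5) = 415 − 324 = 91.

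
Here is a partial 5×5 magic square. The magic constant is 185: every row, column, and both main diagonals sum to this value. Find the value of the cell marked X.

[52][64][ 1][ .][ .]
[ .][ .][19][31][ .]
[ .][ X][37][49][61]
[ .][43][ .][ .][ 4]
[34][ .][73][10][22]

25

Row 5 needs 185; the known cells sum to 139, so (5,2) = 46.
Column 3 needs 185; the known cells sum to 130, so (4,3) = 55.
Anti-diagonal must total 185; the given cells sum to 145, so (1,5) = 40.
Using row 1: 52 + 64 + 1 + 40 + ? → (1,4) = 185 − 157 = 28.
The remaining cell in column 4 is (4,4) = 185 − 118 = 67.
The remaining cell in column 5 is (2,5) = 185 − 127 = 58.
The remaining cell in main diagonal is (2,2) = 185 − 178 = 7.
Row 2 needs 185; the known cells sum to 115, so (2,1) = 70.
Row 4 must total 185; the given cells sum to 169, so (4,1) = 16.
Column 1: 52 + 70 + 16 + 34 + ? = 185, so (3,1) = 13.
Column 2: 64 + 7 + 43 + 46 + ? = 185, so (3,2) = 25.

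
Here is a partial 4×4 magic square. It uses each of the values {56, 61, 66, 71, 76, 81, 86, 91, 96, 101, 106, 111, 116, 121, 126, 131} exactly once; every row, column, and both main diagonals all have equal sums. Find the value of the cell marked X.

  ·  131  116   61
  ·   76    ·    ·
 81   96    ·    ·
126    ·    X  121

56

The 16 entries sum to 1496, so each line sums to 1496/4 = 374.
The remaining cell in row 1 is (1,1) = 374 − 308 = 66.
The remaining cell in column 1 is (2,1) = 374 − 273 = 101.
The remaining cell in column 2 is (4,2) = 374 − 303 = 71.
Main diagonal needs 374; the known cells sum to 263, so (3,3) = 111.
Anti-diagonal needs 374; the known cells sum to 283, so (2,3) = 91.
From row 2, 374 − (101 + 76 + 91) gives (2,4) = 106.
Row 3 needs 374; the known cells sum to 288, so (3,4) = 86.
Using row 4: 126 + 71 + 121 + ? → (4,3) = 374 − 318 = 56.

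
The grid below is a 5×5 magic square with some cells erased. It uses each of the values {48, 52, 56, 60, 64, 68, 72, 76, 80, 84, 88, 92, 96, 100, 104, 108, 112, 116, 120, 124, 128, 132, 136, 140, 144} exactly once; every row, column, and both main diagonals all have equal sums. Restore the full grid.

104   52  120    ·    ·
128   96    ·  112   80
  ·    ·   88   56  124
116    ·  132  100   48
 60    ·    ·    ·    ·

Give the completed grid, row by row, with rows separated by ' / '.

104 52 120 68 136 / 128 96 64 112 80 / 72 140 88 56 124 / 116 84 132 100 48 / 60 108 76 144 92

The 25 entries sum to 2400, so each line sums to 2400/5 = 480.
Row 2: 128 + 96 + 112 + 80 + ? = 480, so (2,3) = 64.
Row 4 must total 480; the given cells sum to 396, so (4,2) = 84.
Column 1 must total 480; the given cells sum to 408, so (3,1) = 72.
Column 3 must total 480; the given cells sum to 404, so (5,3) = 76.
The remaining cell in main diagonal is (5,5) = 480 − 388 = 92.
From anti-diagonal, 480 − (112 + 88 + 84 + 60) gives (1,5) = 136.
From row 1, 480 − (104 + 52 + 120 + 136) gives (1,4) = 68.
The remaining cell in row 3 is (3,2) = 480 − 340 = 140.
Column 2 must total 480; the given cells sum to 372, so (5,2) = 108.
The remaining cell in column 4 is (5,4) = 480 − 336 = 144.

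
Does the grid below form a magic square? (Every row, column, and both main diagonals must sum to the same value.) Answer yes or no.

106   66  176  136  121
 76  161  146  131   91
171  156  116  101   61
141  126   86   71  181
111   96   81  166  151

Row 1: 106 + 66 + 176 + 136 + 121 = 605.
Row 2: 76 + 161 + 146 + 131 + 91 = 605.
Row 3: 171 + 156 + 116 + 101 + 61 = 605.
Row 4: 141 + 126 + 86 + 71 + 181 = 605.
Row 5: 111 + 96 + 81 + 166 + 151 = 605.
Column 1: 106 + 76 + 171 + 141 + 111 = 605.
Column 2: 66 + 161 + 156 + 126 + 96 = 605.
Column 3: 176 + 146 + 116 + 86 + 81 = 605.
Column 4: 136 + 131 + 101 + 71 + 166 = 605.
Column 5: 121 + 91 + 61 + 181 + 151 = 605.
Main diagonal: 106 + 161 + 116 + 71 + 151 = 605.
Anti-diagonal: 121 + 131 + 116 + 126 + 111 = 605.
All lines sum to 605.

Yes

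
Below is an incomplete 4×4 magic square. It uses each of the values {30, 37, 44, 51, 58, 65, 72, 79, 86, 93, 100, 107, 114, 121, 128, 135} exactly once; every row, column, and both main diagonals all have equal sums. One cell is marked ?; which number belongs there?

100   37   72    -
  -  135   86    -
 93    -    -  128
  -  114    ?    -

The 16 entries sum to 1320, so each line sums to 1320/4 = 330.
Row 1: 100 + 37 + 72 + ? = 330, so (1,4) = 121.
The remaining cell in column 2 is (3,2) = 330 − 286 = 44.
Anti-diagonal: 121 + 86 + 44 + ? = 330, so (4,1) = 79.
Using row 3: 93 + 44 + 128 + ? → (3,3) = 330 − 265 = 65.
Using column 1: 100 + 93 + 79 + ? → (2,1) = 330 − 272 = 58.
Using column 3: 72 + 86 + 65 + ? → (4,3) = 330 − 223 = 107.

107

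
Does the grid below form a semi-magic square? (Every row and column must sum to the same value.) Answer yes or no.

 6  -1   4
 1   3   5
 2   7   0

Row 1: 6 + (-1) + 4 = 9.
Row 2: 1 + 3 + 5 = 9.
Row 3: 2 + 7 + 0 = 9.
Column 1: 6 + 1 + 2 = 9.
Column 2: -1 + 3 + 7 = 9.
Column 3: 4 + 5 + 0 = 9.
All lines sum to 9.

Yes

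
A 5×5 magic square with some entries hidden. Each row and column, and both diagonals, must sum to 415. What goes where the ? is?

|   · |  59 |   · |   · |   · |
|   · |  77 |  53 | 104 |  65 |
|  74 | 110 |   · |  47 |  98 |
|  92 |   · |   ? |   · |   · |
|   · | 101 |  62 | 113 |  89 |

Row 2 must total 415; the given cells sum to 299, so (2,1) = 116.
The remaining cell in row 3 is (3,3) = 415 − 329 = 86.
Row 5 must total 415; the given cells sum to 365, so (5,1) = 50.
The remaining cell in column 1 is (1,1) = 415 − 332 = 83.
From column 2, 415 − (59 + 77 + 110 + 101) gives (4,2) = 68.
Main diagonal: 83 + 77 + 86 + 89 + ? = 415, so (4,4) = 80.
The remaining cell in anti-diagonal is (1,5) = 415 − 308 = 107.
Column 4 needs 415; the known cells sum to 344, so (1,4) = 71.
The remaining cell in column 5 is (4,5) = 415 − 359 = 56.
Row 1 must total 415; the given cells sum to 320, so (1,3) = 95.
From row 4, 415 − (92 + 68 + 80 + 56) gives (4,3) = 119.

119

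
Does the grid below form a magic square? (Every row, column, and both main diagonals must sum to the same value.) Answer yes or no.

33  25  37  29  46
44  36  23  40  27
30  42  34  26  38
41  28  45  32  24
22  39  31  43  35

Yes

Row 1: 33 + 25 + 37 + 29 + 46 = 170.
Row 2: 44 + 36 + 23 + 40 + 27 = 170.
Row 3: 30 + 42 + 34 + 26 + 38 = 170.
Row 4: 41 + 28 + 45 + 32 + 24 = 170.
Row 5: 22 + 39 + 31 + 43 + 35 = 170.
Column 1: 33 + 44 + 30 + 41 + 22 = 170.
Column 2: 25 + 36 + 42 + 28 + 39 = 170.
Column 3: 37 + 23 + 34 + 45 + 31 = 170.
Column 4: 29 + 40 + 26 + 32 + 43 = 170.
Column 5: 46 + 27 + 38 + 24 + 35 = 170.
Main diagonal: 33 + 36 + 34 + 32 + 35 = 170.
Anti-diagonal: 46 + 40 + 34 + 28 + 22 = 170.
All lines sum to 170.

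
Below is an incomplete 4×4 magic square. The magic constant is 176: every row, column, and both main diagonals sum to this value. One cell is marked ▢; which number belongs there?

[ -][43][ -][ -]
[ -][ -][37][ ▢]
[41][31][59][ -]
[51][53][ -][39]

35

Row 3 must total 176; the given cells sum to 131, so (3,4) = 45.
Row 4 needs 176; the known cells sum to 143, so (4,3) = 33.
Using column 2: 43 + 31 + 53 + ? → (2,2) = 176 − 127 = 49.
Column 3 must total 176; the given cells sum to 129, so (1,3) = 47.
From main diagonal, 176 − (49 + 59 + 39) gives (1,1) = 29.
Anti-diagonal must total 176; the given cells sum to 119, so (1,4) = 57.
The remaining cell in column 1 is (2,1) = 176 − 121 = 55.
Column 4 needs 176; the known cells sum to 141, so (2,4) = 35.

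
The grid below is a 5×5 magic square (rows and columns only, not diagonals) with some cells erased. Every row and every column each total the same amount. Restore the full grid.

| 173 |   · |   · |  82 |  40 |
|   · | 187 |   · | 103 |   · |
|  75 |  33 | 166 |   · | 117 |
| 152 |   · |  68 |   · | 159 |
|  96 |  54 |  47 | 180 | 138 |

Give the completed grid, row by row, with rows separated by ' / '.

Row 5 is already complete: 96 + 54 + 47 + 180 + 138 = 515, so that is the magic constant.
Using row 3: 75 + 33 + 166 + 117 + ? → (3,4) = 515 − 391 = 124.
Column 1 must total 515; the given cells sum to 496, so (2,1) = 19.
Column 4 needs 515; the known cells sum to 489, so (4,4) = 26.
Column 5: 40 + 117 + 159 + 138 + ? = 515, so (2,5) = 61.
The remaining cell in row 2 is (2,3) = 515 − 370 = 145.
Row 4: 152 + 68 + 26 + 159 + ? = 515, so (4,2) = 110.
From column 2, 515 − (187 + 33 + 110 + 54) gives (1,2) = 131.
Using column 3: 145 + 166 + 68 + 47 + ? → (1,3) = 515 − 426 = 89.

173 131 89 82 40 / 19 187 145 103 61 / 75 33 166 124 117 / 152 110 68 26 159 / 96 54 47 180 138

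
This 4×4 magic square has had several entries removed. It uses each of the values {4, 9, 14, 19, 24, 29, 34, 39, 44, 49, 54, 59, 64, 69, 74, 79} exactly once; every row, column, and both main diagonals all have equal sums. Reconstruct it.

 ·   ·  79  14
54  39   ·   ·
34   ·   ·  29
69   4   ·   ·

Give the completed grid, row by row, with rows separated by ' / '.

The 16 entries sum to 664, so each line sums to 664/4 = 166.
Using column 1: 54 + 34 + 69 + ? → (1,1) = 166 − 157 = 9.
Using row 1: 9 + 79 + 14 + ? → (1,2) = 166 − 102 = 64.
The remaining cell in column 2 is (3,2) = 166 − 107 = 59.
Anti-diagonal must total 166; the given cells sum to 142, so (2,3) = 24.
Row 2 must total 166; the given cells sum to 117, so (2,4) = 49.
From row 3, 166 − (34 + 59 + 29) gives (3,3) = 44.
Column 3: 79 + 24 + 44 + ? = 166, so (4,3) = 19.
Using column 4: 14 + 49 + 29 + ? → (4,4) = 166 − 92 = 74.

9 64 79 14 / 54 39 24 49 / 34 59 44 29 / 69 4 19 74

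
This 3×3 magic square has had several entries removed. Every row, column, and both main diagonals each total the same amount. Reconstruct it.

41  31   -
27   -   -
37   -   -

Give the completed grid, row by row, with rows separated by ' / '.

41 31 33 / 27 35 43 / 37 39 29

Column 1 is already complete: 41 + 27 + 37 = 105, so that is the magic constant.
The remaining cell in row 1 is (1,3) = 105 − 72 = 33.
From anti-diagonal, 105 − (33 + 37) gives (2,2) = 35.
Using row 2: 27 + 35 + ? → (2,3) = 105 − 62 = 43.
Column 2 needs 105; the known cells sum to 66, so (3,2) = 39.
Column 3 must total 105; the given cells sum to 76, so (3,3) = 29.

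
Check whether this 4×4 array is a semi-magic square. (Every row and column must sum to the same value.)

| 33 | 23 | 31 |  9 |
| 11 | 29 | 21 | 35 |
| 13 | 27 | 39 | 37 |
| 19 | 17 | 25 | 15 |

Row 1: 33 + 23 + 31 + 9 = 96.
Row 2: 11 + 29 + 21 + 35 = 96.
Row 3: 13 + 27 + 39 + 37 = 116.
Row 4: 19 + 17 + 25 + 15 = 76.
Column 1: 33 + 11 + 13 + 19 = 76.
Column 2: 23 + 29 + 27 + 17 = 96.
Column 3: 31 + 21 + 39 + 25 = 116.
Column 4: 9 + 35 + 37 + 15 = 96.

No — column 1 sums to 76 but row 1 sums to 96.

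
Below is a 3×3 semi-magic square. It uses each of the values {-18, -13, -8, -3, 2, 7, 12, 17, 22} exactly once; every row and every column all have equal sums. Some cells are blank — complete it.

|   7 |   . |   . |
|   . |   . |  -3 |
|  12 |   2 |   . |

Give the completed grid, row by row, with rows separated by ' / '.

The 9 entries sum to 18, so each line sums to 18/3 = 6.
From row 3, 6 − (12 + 2) gives (3,3) = -8.
Column 1 needs 6; the known cells sum to 19, so (2,1) = -13.
Column 3 must total 6; the given cells sum to -11, so (1,3) = 17.
From row 1, 6 − (7 + 17) gives (1,2) = -18.
Using row 2: -13 + (-3) + ? → (2,2) = 6 − (-16) = 22.

7 -18 17 / -13 22 -3 / 12 2 -8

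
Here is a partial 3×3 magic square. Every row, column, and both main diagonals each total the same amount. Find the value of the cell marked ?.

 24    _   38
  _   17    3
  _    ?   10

Column 3 is complete and sums to 51; that is the magic constant.
Row 1: 24 + 38 + ? = 51, so (1,2) = -11.
Row 2 needs 51; the known cells sum to 20, so (2,1) = 31.
From column 1, 51 − (24 + 31) gives (3,1) = -4.
From column 2, 51 − (-11 + 17) gives (3,2) = 45.

45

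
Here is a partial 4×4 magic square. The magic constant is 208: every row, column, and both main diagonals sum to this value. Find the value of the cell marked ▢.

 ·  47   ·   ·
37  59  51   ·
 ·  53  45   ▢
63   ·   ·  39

67

Row 2 must total 208; the given cells sum to 147, so (2,4) = 61.
Using column 2: 47 + 59 + 53 + ? → (4,2) = 208 − 159 = 49.
Using main diagonal: 59 + 45 + 39 + ? → (1,1) = 208 − 143 = 65.
Anti-diagonal needs 208; the known cells sum to 167, so (1,4) = 41.
Row 1 must total 208; the given cells sum to 153, so (1,3) = 55.
Using row 4: 63 + 49 + 39 + ? → (4,3) = 208 − 151 = 57.
From column 1, 208 − (65 + 37 + 63) gives (3,1) = 43.
Column 4 must total 208; the given cells sum to 141, so (3,4) = 67.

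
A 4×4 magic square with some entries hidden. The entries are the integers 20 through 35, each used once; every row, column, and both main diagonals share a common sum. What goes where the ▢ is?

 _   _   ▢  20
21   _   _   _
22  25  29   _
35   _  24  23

27

The entries are 20 through 35, which sum to 440, so each line sums to 440/4 = 110.
Using row 3: 22 + 25 + 29 + ? → (3,4) = 110 − 76 = 34.
Using row 4: 35 + 24 + 23 + ? → (4,2) = 110 − 82 = 28.
From column 1, 110 − (21 + 22 + 35) gives (1,1) = 32.
Using column 4: 20 + 34 + 23 + ? → (2,4) = 110 − 77 = 33.
Main diagonal must total 110; the given cells sum to 84, so (2,2) = 26.
Anti-diagonal: 20 + 25 + 35 + ? = 110, so (2,3) = 30.
The remaining cell in column 2 is (1,2) = 110 − 79 = 31.
Using column 3: 30 + 29 + 24 + ? → (1,3) = 110 − 83 = 27.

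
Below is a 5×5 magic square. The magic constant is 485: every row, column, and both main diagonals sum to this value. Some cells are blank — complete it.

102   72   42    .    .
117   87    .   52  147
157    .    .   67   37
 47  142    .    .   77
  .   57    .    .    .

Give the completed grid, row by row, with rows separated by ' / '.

102 72 42 137 132 / 117 87 82 52 147 / 157 127 97 67 37 / 47 142 112 107 77 / 62 57 152 122 92

The remaining cell in row 2 is (2,3) = 485 − 403 = 82.
Column 1 needs 485; the known cells sum to 423, so (5,1) = 62.
Column 2 needs 485; the known cells sum to 358, so (3,2) = 127.
Using row 3: 157 + 127 + 67 + 37 + ? → (3,3) = 485 − 388 = 97.
Anti-diagonal needs 485; the known cells sum to 353, so (1,5) = 132.
Row 1 needs 485; the known cells sum to 348, so (1,4) = 137.
Column 5 needs 485; the known cells sum to 393, so (5,5) = 92.
The remaining cell in main diagonal is (4,4) = 485 − 378 = 107.
Row 4 needs 485; the known cells sum to 373, so (4,3) = 112.
Column 3 must total 485; the given cells sum to 333, so (5,3) = 152.
The remaining cell in column 4 is (5,4) = 485 − 363 = 122.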